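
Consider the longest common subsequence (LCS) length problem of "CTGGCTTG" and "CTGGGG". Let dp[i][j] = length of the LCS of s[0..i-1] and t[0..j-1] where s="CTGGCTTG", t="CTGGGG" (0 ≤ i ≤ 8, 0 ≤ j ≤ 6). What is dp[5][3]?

   ''  C  T  G  G  G  G
''  0  0  0  0  0  0  0
 C  0  1  1  1  1  1  1
 T  0  1  2  2  2  2  2
 G  0  1  2  3  3  3  3
 G  0  1  2  3  4  4  4
 C  0  1  2  3  4  4  4
 T  0  1  2  3  4  4  4
 T  0  1  2  3  4  4  4
 G  0  1  2  3  4  5  5

3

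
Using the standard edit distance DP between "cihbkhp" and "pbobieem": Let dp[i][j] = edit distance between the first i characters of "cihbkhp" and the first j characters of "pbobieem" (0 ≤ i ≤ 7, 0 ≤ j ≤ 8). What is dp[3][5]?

5

   ''  p  b  o  b  i  e  e  m
''  0  1  2  3  4  5  6  7  8
 c  1  1  2  3  4  5  6  7  8
 i  2  2  2  3  4  4  5  6  7
 h  3  3  3  3  4  5  5  6  7
 b  4  4  3  4  3  4  5  6  7
 k  5  5  4  4  4  4  5  6  7
 h  6  6  5  5  5  5  5  6  7
 p  7  6  6  6  6  6  6  6  7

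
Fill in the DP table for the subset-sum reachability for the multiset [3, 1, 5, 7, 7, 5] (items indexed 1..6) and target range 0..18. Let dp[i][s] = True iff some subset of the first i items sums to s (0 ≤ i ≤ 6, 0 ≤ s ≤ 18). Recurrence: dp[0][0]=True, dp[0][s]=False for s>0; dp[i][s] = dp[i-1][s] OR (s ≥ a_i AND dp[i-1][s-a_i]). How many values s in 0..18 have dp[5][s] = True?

i\s   0   1   2   3   4   5   6   7   8   9  10  11  12  13  14  15  16  17  18
  0   T   F   F   F   F   F   F   F   F   F   F   F   F   F   F   F   F   F   F
  1   T   F   F   T   F   F   F   F   F   F   F   F   F   F   F   F   F   F   F
  2   T   T   F   T   T   F   F   F   F   F   F   F   F   F   F   F   F   F   F
  3   T   T   F   T   T   T   T   F   T   T   F   F   F   F   F   F   F   F   F
  4   T   T   F   T   T   T   T   T   T   T   T   T   T   T   F   T   T   F   F
  5   T   T   F   T   T   T   T   T   T   T   T   T   T   T   T   T   T   T   T
  6   T   T   F   T   T   T   T   T   T   T   T   T   T   T   T   T   T   T   T

18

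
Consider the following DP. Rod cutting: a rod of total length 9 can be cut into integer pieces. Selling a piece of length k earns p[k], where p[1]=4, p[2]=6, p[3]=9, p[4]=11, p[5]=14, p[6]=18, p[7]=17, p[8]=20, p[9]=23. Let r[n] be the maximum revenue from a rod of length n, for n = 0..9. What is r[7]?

   n    0    1    2    3    4    5    6    7    8    9
r[n]    0    4    8   12   16   20   24   28   32   36

28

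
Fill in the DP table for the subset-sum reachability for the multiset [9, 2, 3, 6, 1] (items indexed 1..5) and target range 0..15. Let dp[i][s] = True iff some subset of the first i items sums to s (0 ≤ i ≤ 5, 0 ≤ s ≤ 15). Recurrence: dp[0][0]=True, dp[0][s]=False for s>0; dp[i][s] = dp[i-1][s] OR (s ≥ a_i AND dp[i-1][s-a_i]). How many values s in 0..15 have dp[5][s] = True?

16

i\s   0   1   2   3   4   5   6   7   8   9  10  11  12  13  14  15
  0   T   F   F   F   F   F   F   F   F   F   F   F   F   F   F   F
  1   T   F   F   F   F   F   F   F   F   T   F   F   F   F   F   F
  2   T   F   T   F   F   F   F   F   F   T   F   T   F   F   F   F
  3   T   F   T   T   F   T   F   F   F   T   F   T   T   F   T   F
  4   T   F   T   T   F   T   T   F   T   T   F   T   T   F   T   T
  5   T   T   T   T   T   T   T   T   T   T   T   T   T   T   T   T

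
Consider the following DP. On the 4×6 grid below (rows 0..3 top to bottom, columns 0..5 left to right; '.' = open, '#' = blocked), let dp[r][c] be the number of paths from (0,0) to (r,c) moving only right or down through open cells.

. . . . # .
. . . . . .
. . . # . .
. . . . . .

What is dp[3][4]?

14

r\c   0   1   2   3   4   5
  0   1   1   1   1   0   0
  1   1   2   3   4   4   4
  2   1   3   6   0   4   8
  3   1   4  10  10  14  22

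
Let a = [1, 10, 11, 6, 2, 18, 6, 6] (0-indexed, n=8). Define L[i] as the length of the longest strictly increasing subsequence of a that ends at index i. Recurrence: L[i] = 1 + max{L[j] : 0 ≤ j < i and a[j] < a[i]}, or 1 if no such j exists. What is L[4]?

   i    0    1    2    3    4    5    6    7
a[i]    1   10   11    6    2   18    6    6
L[i]    1    2    3    2    2    4    3    3

2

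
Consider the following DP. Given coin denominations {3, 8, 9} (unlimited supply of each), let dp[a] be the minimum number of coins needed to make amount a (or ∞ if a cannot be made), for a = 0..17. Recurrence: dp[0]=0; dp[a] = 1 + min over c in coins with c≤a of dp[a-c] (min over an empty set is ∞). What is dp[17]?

 a  0  1  2  3  4  5  6  7  8  9 10 11 12 13 14 15 16 17
dp  0  -  -  1  -  -  2  -  1  1  -  2  2  -  3  3  2  2
(- denotes ∞ / unreachable)

2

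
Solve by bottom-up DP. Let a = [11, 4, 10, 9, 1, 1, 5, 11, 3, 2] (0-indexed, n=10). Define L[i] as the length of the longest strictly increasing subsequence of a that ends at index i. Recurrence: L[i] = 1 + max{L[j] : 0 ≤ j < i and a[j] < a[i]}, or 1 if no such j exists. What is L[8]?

2

   i    0    1    2    3    4    5    6    7    8    9
a[i]   11    4   10    9    1    1    5   11    3    2
L[i]    1    1    2    2    1    1    2    3    2    2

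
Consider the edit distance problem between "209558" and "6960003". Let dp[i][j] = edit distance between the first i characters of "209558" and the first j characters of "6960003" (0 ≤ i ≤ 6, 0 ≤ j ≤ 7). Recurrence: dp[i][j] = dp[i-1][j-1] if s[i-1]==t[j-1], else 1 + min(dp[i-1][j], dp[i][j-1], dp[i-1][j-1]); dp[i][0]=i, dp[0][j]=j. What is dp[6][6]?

   ''  6  9  6  0  0  0  3
''  0  1  2  3  4  5  6  7
 2  1  1  2  3  4  5  6  7
 0  2  2  2  3  3  4  5  6
 9  3  3  2  3  4  4  5  6
 5  4  4  3  3  4  5  5  6
 5  5  5  4  4  4  5  6  6
 8  6  6  5  5  5  5  6  7

6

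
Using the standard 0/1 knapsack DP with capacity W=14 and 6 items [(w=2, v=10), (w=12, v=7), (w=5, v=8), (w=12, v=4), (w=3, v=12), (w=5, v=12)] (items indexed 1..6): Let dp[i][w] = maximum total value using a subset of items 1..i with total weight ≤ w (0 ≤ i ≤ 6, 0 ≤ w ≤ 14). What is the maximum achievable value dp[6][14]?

i\w   0   1   2   3   4   5   6   7   8   9  10  11  12  13  14
  0   0   0   0   0   0   0   0   0   0   0   0   0   0   0   0
  1   0   0  10  10  10  10  10  10  10  10  10  10  10  10  10
  2   0   0  10  10  10  10  10  10  10  10  10  10  10  10  17
  3   0   0  10  10  10  10  10  18  18  18  18  18  18  18  18
  4   0   0  10  10  10  10  10  18  18  18  18  18  18  18  18
  5   0   0  10  12  12  22  22  22  22  22  30  30  30  30  30
  6   0   0  10  12  12  22  22  22  24  24  34  34  34  34  34

34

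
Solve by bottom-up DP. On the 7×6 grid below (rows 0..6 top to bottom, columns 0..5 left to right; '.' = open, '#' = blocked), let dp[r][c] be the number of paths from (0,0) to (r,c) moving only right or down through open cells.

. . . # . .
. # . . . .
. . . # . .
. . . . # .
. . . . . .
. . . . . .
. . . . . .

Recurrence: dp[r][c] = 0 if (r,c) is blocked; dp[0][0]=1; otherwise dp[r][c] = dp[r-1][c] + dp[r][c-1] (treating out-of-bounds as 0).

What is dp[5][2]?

11

r\c   0   1   2   3   4   5
  0   1   1   1   0   0   0
  1   1   0   1   1   1   1
  2   1   1   2   0   1   2
  3   1   2   4   4   0   2
  4   1   3   7  11  11  13
  5   1   4  11  22  33  46
  6   1   5  16  38  71 117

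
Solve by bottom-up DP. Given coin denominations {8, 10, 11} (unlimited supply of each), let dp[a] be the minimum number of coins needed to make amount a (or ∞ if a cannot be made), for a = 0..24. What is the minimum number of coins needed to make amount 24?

3

 a  0  1  2  3  4  5  6  7  8  9 10 11 12 13 14 15 16 17 18 19 20 21 22 23 24
dp  0  -  -  -  -  -  -  -  1  -  1  1  -  -  -  -  2  -  2  2  2  2  2  -  3
(- denotes ∞ / unreachable)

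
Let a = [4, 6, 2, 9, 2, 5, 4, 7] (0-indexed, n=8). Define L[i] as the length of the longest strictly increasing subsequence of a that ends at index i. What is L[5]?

   i    0    1    2    3    4    5    6    7
a[i]    4    6    2    9    2    5    4    7
L[i]    1    2    1    3    1    2    2    3

2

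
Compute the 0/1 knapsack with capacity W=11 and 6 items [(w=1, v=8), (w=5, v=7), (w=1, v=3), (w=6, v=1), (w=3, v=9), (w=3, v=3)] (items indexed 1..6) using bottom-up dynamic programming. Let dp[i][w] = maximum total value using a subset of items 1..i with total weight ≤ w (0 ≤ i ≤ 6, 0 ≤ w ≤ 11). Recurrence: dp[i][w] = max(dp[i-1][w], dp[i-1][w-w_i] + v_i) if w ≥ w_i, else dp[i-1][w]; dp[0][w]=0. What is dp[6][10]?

i\w   0   1   2   3   4   5   6   7   8   9  10  11
  0   0   0   0   0   0   0   0   0   0   0   0   0
  1   0   8   8   8   8   8   8   8   8   8   8   8
  2   0   8   8   8   8   8  15  15  15  15  15  15
  3   0   8  11  11  11  11  15  18  18  18  18  18
  4   0   8  11  11  11  11  15  18  18  18  18  18
  5   0   8  11  11  17  20  20  20  20  24  27  27
  6   0   8  11  11  17  20  20  20  23  24  27  27

27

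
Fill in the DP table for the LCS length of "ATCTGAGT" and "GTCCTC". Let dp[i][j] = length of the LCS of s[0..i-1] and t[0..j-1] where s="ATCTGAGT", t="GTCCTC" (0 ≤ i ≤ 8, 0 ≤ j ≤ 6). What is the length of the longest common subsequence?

   ''  G  T  C  C  T  C
''  0  0  0  0  0  0  0
 A  0  0  0  0  0  0  0
 T  0  0  1  1  1  1  1
 C  0  0  1  2  2  2  2
 T  0  0  1  2  2  3  3
 G  0  1  1  2  2  3  3
 A  0  1  1  2  2  3  3
 G  0  1  1  2  2  3  3
 T  0  1  2  2  2  3  3

3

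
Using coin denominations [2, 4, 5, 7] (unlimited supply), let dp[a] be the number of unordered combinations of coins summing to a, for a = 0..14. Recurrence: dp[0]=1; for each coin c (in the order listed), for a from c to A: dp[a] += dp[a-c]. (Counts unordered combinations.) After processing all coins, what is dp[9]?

after  coin     0     1     2     3     4     5     6     7     8     9    10    11    12    13    14
          2     1     0     1     0     1     0     1     0     1     0     1     0     1     0     1
          4     1     0     1     0     2     0     2     0     3     0     3     0     4     0     4
          5     1     0     1     0     2     1     2     1     3     2     4     2     5     3     6
          7     1     0     1     0     2     1     2     2     3     3     4     4     6     5     8

3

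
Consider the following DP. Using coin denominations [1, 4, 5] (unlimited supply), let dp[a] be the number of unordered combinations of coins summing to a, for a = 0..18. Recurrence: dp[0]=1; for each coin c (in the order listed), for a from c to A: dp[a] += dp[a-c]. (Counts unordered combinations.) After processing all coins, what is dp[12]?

7

after  coin     0     1     2     3     4     5     6     7     8     9    10    11    12    13    14    15    16    17    18
          1     1     1     1     1     1     1     1     1     1     1     1     1     1     1     1     1     1     1     1
          4     1     1     1     1     2     2     2     2     3     3     3     3     4     4     4     4     5     5     5
          5     1     1     1     1     2     3     3     3     4     5     6     6     7     8     9    10    11    12    13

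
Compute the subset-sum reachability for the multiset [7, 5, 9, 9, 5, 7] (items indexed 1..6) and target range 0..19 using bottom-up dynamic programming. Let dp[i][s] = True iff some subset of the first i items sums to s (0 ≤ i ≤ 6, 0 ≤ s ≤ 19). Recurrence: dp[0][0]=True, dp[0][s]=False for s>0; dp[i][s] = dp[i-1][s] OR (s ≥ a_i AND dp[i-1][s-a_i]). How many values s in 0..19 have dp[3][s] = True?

i\s   0   1   2   3   4   5   6   7   8   9  10  11  12  13  14  15  16  17  18  19
  0   T   F   F   F   F   F   F   F   F   F   F   F   F   F   F   F   F   F   F   F
  1   T   F   F   F   F   F   F   T   F   F   F   F   F   F   F   F   F   F   F   F
  2   T   F   F   F   F   T   F   T   F   F   F   F   T   F   F   F   F   F   F   F
  3   T   F   F   F   F   T   F   T   F   T   F   F   T   F   T   F   T   F   F   F
  4   T   F   F   F   F   T   F   T   F   T   F   F   T   F   T   F   T   F   T   F
  5   T   F   F   F   F   T   F   T   F   T   T   F   T   F   T   F   T   T   T   T
  6   T   F   F   F   F   T   F   T   F   T   T   F   T   F   T   F   T   T   T   T

7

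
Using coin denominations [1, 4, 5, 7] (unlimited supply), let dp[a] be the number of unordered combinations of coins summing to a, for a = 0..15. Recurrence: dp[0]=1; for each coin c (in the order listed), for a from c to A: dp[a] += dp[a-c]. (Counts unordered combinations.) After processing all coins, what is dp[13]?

11

after  coin     0     1     2     3     4     5     6     7     8     9    10    11    12    13    14    15
          1     1     1     1     1     1     1     1     1     1     1     1     1     1     1     1     1
          4     1     1     1     1     2     2     2     2     3     3     3     3     4     4     4     4
          5     1     1     1     1     2     3     3     3     4     5     6     6     7     8     9    10
          7     1     1     1     1     2     3     3     4     5     6     7     8    10    11    13    15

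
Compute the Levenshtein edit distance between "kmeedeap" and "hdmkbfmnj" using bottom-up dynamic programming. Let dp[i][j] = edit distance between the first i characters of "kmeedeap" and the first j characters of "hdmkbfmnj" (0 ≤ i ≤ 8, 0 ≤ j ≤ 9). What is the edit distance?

8

   ''  h  d  m  k  b  f  m  n  j
''  0  1  2  3  4  5  6  7  8  9
 k  1  1  2  3  3  4  5  6  7  8
 m  2  2  2  2  3  4  5  5  6  7
 e  3  3  3  3  3  4  5  6  6  7
 e  4  4  4  4  4  4  5  6  7  7
 d  5  5  4  5  5  5  5  6  7  8
 e  6  6  5  5  6  6  6  6  7  8
 a  7  7  6  6  6  7  7  7  7  8
 p  8  8  7  7  7  7  8  8  8  8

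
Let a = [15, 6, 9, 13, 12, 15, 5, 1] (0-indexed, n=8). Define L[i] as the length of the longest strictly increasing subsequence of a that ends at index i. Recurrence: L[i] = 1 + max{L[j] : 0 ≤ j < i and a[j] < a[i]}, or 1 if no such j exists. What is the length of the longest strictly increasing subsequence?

4

   i    0    1    2    3    4    5    6    7
a[i]   15    6    9   13   12   15    5    1
L[i]    1    1    2    3    3    4    1    1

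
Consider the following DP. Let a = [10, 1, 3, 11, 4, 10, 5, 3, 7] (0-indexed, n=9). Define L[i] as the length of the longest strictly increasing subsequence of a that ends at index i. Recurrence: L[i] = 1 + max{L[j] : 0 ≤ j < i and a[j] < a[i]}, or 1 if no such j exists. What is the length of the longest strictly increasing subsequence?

5

   i    0    1    2    3    4    5    6    7    8
a[i]   10    1    3   11    4   10    5    3    7
L[i]    1    1    2    3    3    4    4    2    5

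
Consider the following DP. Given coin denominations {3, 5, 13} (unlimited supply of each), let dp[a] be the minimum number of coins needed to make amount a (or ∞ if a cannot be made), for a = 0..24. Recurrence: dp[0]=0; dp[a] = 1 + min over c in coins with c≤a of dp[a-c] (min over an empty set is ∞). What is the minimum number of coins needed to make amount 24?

 a  0  1  2  3  4  5  6  7  8  9 10 11 12 13 14 15 16 17 18 19 20 21 22 23 24
dp  0  -  -  1  -  1  2  -  2  3  2  3  4  1  4  3  2  5  2  3  4  3  4  3  4
(- denotes ∞ / unreachable)

4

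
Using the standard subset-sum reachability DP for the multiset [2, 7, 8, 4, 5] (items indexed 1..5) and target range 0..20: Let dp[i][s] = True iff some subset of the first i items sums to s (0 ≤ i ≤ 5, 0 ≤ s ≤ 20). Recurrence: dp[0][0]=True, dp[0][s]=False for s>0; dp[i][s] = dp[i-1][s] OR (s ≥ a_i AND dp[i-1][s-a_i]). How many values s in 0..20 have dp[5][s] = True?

19

i\s   0   1   2   3   4   5   6   7   8   9  10  11  12  13  14  15  16  17  18  19  20
  0   T   F   F   F   F   F   F   F   F   F   F   F   F   F   F   F   F   F   F   F   F
  1   T   F   T   F   F   F   F   F   F   F   F   F   F   F   F   F   F   F   F   F   F
  2   T   F   T   F   F   F   F   T   F   T   F   F   F   F   F   F   F   F   F   F   F
  3   T   F   T   F   F   F   F   T   T   T   T   F   F   F   F   T   F   T   F   F   F
  4   T   F   T   F   T   F   T   T   T   T   T   T   T   T   T   T   F   T   F   T   F
  5   T   F   T   F   T   T   T   T   T   T   T   T   T   T   T   T   T   T   T   T   T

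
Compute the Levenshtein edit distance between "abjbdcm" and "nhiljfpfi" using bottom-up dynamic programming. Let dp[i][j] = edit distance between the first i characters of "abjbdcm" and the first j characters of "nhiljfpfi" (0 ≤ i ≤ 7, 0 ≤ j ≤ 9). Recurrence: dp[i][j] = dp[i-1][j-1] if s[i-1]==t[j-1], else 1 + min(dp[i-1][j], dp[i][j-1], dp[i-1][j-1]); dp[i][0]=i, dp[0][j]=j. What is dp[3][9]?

   ''  n  h  i  l  j  f  p  f  i
''  0  1  2  3  4  5  6  7  8  9
 a  1  1  2  3  4  5  6  7  8  9
 b  2  2  2  3  4  5  6  7  8  9
 j  3  3  3  3  4  4  5  6  7  8
 b  4  4  4  4  4  5  5  6  7  8
 d  5  5  5  5  5  5  6  6  7  8
 c  6  6  6  6  6  6  6  7  7  8
 m  7  7  7  7  7  7  7  7  8  8

8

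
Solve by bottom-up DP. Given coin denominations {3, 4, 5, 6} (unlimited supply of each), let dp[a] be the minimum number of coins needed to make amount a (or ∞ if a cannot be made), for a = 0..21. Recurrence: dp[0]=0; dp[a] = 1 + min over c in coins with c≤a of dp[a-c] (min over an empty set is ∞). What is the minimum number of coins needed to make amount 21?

4

 a  0  1  2  3  4  5  6  7  8  9 10 11 12 13 14 15 16 17 18 19 20 21
dp  0  -  -  1  1  1  1  2  2  2  2  2  2  3  3  3  3  3  3  4  4  4
(- denotes ∞ / unreachable)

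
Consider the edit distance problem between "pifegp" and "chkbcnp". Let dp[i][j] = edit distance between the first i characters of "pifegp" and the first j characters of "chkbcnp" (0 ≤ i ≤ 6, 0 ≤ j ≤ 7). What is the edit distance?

   ''  c  h  k  b  c  n  p
''  0  1  2  3  4  5  6  7
 p  1  1  2  3  4  5  6  6
 i  2  2  2  3  4  5  6  7
 f  3  3  3  3  4  5  6  7
 e  4  4  4  4  4  5  6  7
 g  5  5  5  5  5  5  6  7
 p  6  6  6  6  6  6  6  6

6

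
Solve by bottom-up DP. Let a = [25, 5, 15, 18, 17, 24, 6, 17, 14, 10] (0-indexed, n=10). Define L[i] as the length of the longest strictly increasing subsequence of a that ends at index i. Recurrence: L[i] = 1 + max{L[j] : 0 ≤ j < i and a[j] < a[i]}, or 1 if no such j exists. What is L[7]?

   i    0    1    2    3    4    5    6    7    8    9
a[i]   25    5   15   18   17   24    6   17   14   10
L[i]    1    1    2    3    3    4    2    3    3    3

3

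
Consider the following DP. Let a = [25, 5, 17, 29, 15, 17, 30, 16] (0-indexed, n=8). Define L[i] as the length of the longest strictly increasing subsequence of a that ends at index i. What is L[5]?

   i    0    1    2    3    4    5    6    7
a[i]   25    5   17   29   15   17   30   16
L[i]    1    1    2    3    2    3    4    3

3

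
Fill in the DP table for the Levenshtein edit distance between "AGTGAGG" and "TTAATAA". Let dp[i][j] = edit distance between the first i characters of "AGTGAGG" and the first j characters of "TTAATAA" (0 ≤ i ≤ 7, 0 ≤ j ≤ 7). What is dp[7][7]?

   ''  T  T  A  A  T  A  A
''  0  1  2  3  4  5  6  7
 A  1  1  2  2  3  4  5  6
 G  2  2  2  3  3  4  5  6
 T  3  2  2  3  4  3  4  5
 G  4  3  3  3  4  4  4  5
 A  5  4  4  3  3  4  4  4
 G  6  5  5  4  4  4  5  5
 G  7  6  6  5  5  5  5  6

6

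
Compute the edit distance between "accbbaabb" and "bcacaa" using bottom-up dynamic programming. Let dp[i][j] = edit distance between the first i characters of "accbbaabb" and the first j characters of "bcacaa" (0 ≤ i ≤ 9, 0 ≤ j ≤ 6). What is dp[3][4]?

   ''  b  c  a  c  a  a
''  0  1  2  3  4  5  6
 a  1  1  2  2  3  4  5
 c  2  2  1  2  2  3  4
 c  3  3  2  2  2  3  4
 b  4  3  3  3  3  3  4
 b  5  4  4  4  4  4  4
 a  6  5  5  4  5  4  4
 a  7  6  6  5  5  5  4
 b  8  7  7  6  6  6  5
 b  9  8  8  7  7  7  6

2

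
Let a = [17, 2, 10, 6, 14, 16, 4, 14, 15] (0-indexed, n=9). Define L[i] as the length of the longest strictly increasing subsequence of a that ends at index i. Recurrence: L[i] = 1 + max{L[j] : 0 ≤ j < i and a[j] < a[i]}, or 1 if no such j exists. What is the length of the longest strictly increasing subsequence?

   i    0    1    2    3    4    5    6    7    8
a[i]   17    2   10    6   14   16    4   14   15
L[i]    1    1    2    2    3    4    2    3    4

4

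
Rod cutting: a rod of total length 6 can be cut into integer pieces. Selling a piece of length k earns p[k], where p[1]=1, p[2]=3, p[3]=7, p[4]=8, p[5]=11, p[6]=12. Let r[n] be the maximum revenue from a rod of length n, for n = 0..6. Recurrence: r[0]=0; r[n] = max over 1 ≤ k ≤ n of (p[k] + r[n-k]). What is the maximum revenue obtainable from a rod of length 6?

14

   n    0    1    2    3    4    5    6
r[n]    0    1    3    7    8   11   14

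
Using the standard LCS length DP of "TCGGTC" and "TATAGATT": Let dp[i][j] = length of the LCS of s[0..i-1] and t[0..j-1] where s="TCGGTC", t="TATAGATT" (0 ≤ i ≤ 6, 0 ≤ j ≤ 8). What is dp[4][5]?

2

   ''  T  A  T  A  G  A  T  T
''  0  0  0  0  0  0  0  0  0
 T  0  1  1  1  1  1  1  1  1
 C  0  1  1  1  1  1  1  1  1
 G  0  1  1  1  1  2  2  2  2
 G  0  1  1  1  1  2  2  2  2
 T  0  1  1  2  2  2  2  3  3
 C  0  1  1  2  2  2  2  3  3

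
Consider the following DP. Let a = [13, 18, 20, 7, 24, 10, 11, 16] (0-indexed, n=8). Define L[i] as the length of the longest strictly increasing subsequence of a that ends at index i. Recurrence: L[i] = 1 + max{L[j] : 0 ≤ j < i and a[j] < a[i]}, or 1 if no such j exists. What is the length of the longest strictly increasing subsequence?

4

   i    0    1    2    3    4    5    6    7
a[i]   13   18   20    7   24   10   11   16
L[i]    1    2    3    1    4    2    3    4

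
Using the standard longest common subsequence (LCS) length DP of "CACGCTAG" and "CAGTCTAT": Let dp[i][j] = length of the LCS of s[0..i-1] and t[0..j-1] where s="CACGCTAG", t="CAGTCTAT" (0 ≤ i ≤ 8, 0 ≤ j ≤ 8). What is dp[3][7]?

   ''  C  A  G  T  C  T  A  T
''  0  0  0  0  0  0  0  0  0
 C  0  1  1  1  1  1  1  1  1
 A  0  1  2  2  2  2  2  2  2
 C  0  1  2  2  2  3  3  3  3
 G  0  1  2  3  3  3  3  3  3
 C  0  1  2  3  3  4  4  4  4
 T  0  1  2  3  4  4  5  5  5
 A  0  1  2  3  4  4  5  6  6
 G  0  1  2  3  4  4  5  6  6

3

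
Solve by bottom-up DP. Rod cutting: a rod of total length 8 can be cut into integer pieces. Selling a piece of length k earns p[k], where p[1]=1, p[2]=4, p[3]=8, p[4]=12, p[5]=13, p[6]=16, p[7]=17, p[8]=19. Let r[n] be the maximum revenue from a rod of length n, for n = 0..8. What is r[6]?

16

   n    0    1    2    3    4    5    6    7    8
r[n]    0    1    4    8   12   13   16   20   24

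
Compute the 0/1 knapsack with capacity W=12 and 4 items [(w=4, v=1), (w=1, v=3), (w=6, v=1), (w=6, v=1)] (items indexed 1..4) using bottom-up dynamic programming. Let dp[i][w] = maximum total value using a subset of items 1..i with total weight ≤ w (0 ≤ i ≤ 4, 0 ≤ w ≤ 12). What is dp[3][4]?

3

i\w   0   1   2   3   4   5   6   7   8   9  10  11  12
  0   0   0   0   0   0   0   0   0   0   0   0   0   0
  1   0   0   0   0   1   1   1   1   1   1   1   1   1
  2   0   3   3   3   3   4   4   4   4   4   4   4   4
  3   0   3   3   3   3   4   4   4   4   4   4   5   5
  4   0   3   3   3   3   4   4   4   4   4   4   5   5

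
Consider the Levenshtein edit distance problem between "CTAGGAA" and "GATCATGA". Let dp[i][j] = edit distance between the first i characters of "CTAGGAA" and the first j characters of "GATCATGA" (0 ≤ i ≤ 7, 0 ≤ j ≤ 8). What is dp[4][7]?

4

   ''  G  A  T  C  A  T  G  A
''  0  1  2  3  4  5  6  7  8
 C  1  1  2  3  3  4  5  6  7
 T  2  2  2  2  3  4  4  5  6
 A  3  3  2  3  3  3  4  5  5
 G  4  3  3  3  4  4  4  4  5
 G  5  4  4  4  4  5  5  4  5
 A  6  5  4  5  5  4  5  5  4
 A  7  6  5  5  6  5  5  6  5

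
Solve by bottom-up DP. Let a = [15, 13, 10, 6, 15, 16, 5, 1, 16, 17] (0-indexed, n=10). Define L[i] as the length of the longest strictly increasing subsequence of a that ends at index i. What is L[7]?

   i    0    1    2    3    4    5    6    7    8    9
a[i]   15   13   10    6   15   16    5    1   16   17
L[i]    1    1    1    1    2    3    1    1    3    4

1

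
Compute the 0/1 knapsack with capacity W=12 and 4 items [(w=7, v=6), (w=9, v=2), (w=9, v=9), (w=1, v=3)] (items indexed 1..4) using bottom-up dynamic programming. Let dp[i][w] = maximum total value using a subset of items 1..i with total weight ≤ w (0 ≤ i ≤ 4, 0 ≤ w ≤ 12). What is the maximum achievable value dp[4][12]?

i\w   0   1   2   3   4   5   6   7   8   9  10  11  12
  0   0   0   0   0   0   0   0   0   0   0   0   0   0
  1   0   0   0   0   0   0   0   6   6   6   6   6   6
  2   0   0   0   0   0   0   0   6   6   6   6   6   6
  3   0   0   0   0   0   0   0   6   6   9   9   9   9
  4   0   3   3   3   3   3   3   6   9   9  12  12  12

12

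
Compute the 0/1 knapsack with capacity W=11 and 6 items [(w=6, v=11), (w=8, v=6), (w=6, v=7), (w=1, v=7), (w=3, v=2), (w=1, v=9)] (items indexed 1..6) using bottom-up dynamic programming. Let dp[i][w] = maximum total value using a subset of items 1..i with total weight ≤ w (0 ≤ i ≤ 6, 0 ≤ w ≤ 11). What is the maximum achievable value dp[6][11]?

29

i\w   0   1   2   3   4   5   6   7   8   9  10  11
  0   0   0   0   0   0   0   0   0   0   0   0   0
  1   0   0   0   0   0   0  11  11  11  11  11  11
  2   0   0   0   0   0   0  11  11  11  11  11  11
  3   0   0   0   0   0   0  11  11  11  11  11  11
  4   0   7   7   7   7   7  11  18  18  18  18  18
  5   0   7   7   7   9   9  11  18  18  18  20  20
  6   0   9  16  16  16  18  18  20  27  27  27  29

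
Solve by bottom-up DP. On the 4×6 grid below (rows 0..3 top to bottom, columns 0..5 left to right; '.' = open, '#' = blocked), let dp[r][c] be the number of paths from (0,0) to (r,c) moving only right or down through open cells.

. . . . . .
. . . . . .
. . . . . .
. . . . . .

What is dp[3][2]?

10

r\c   0   1   2   3   4   5
  0   1   1   1   1   1   1
  1   1   2   3   4   5   6
  2   1   3   6  10  15  21
  3   1   4  10  20  35  56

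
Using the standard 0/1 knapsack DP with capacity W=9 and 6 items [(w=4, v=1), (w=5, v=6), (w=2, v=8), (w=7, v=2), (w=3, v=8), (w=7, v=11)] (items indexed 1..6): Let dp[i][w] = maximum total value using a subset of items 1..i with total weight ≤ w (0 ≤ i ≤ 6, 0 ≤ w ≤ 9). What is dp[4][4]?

i\w   0   1   2   3   4   5   6   7   8   9
  0   0   0   0   0   0   0   0   0   0   0
  1   0   0   0   0   1   1   1   1   1   1
  2   0   0   0   0   1   6   6   6   6   7
  3   0   0   8   8   8   8   9  14  14  14
  4   0   0   8   8   8   8   9  14  14  14
  5   0   0   8   8   8  16  16  16  16  17
  6   0   0   8   8   8  16  16  16  16  19

8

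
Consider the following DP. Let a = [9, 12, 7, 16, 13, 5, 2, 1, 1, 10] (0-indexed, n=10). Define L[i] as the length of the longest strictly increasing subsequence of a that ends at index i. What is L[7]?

   i    0    1    2    3    4    5    6    7    8    9
a[i]    9   12    7   16   13    5    2    1    1   10
L[i]    1    2    1    3    3    1    1    1    1    2

1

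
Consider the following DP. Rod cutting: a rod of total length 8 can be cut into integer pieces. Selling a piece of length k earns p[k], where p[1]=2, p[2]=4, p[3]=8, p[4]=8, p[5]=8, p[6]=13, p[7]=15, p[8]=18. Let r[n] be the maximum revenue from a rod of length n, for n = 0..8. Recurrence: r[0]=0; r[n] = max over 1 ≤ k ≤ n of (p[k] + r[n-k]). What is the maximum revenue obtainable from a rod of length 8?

   n    0    1    2    3    4    5    6    7    8
r[n]    0    2    4    8   10   12   16   18   20

20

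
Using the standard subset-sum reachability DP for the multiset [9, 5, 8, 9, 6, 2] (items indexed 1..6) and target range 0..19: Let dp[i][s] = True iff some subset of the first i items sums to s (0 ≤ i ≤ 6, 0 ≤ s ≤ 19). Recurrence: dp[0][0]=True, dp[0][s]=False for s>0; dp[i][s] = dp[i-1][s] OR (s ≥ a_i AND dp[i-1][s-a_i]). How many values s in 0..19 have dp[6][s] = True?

16

i\s   0   1   2   3   4   5   6   7   8   9  10  11  12  13  14  15  16  17  18  19
  0   T   F   F   F   F   F   F   F   F   F   F   F   F   F   F   F   F   F   F   F
  1   T   F   F   F   F   F   F   F   F   T   F   F   F   F   F   F   F   F   F   F
  2   T   F   F   F   F   T   F   F   F   T   F   F   F   F   T   F   F   F   F   F
  3   T   F   F   F   F   T   F   F   T   T   F   F   F   T   T   F   F   T   F   F
  4   T   F   F   F   F   T   F   F   T   T   F   F   F   T   T   F   F   T   T   F
  5   T   F   F   F   F   T   T   F   T   T   F   T   F   T   T   T   F   T   T   T
  6   T   F   T   F   F   T   T   T   T   T   T   T   F   T   T   T   T   T   T   T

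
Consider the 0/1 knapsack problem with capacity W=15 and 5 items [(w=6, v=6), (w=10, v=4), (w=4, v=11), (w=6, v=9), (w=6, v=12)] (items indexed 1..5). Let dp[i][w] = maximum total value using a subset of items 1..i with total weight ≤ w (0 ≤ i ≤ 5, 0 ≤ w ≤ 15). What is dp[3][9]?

i\w   0   1   2   3   4   5   6   7   8   9  10  11  12  13  14  15
  0   0   0   0   0   0   0   0   0   0   0   0   0   0   0   0   0
  1   0   0   0   0   0   0   6   6   6   6   6   6   6   6   6   6
  2   0   0   0   0   0   0   6   6   6   6   6   6   6   6   6   6
  3   0   0   0   0  11  11  11  11  11  11  17  17  17  17  17  17
  4   0   0   0   0  11  11  11  11  11  11  20  20  20  20  20  20
  5   0   0   0   0  11  11  12  12  12  12  23  23  23  23  23  23

11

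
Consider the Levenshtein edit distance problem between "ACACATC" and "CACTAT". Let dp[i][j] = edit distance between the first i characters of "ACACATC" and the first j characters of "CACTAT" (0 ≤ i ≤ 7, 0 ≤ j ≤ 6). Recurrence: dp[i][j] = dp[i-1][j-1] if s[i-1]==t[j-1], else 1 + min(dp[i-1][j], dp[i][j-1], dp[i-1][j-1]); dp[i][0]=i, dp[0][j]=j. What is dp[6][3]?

3

   ''  C  A  C  T  A  T
''  0  1  2  3  4  5  6
 A  1  1  1  2  3  4  5
 C  2  1  2  1  2  3  4
 A  3  2  1  2  2  2  3
 C  4  3  2  1  2  3  3
 A  5  4  3  2  2  2  3
 T  6  5  4  3  2  3  2
 C  7  6  5  4  3  3  3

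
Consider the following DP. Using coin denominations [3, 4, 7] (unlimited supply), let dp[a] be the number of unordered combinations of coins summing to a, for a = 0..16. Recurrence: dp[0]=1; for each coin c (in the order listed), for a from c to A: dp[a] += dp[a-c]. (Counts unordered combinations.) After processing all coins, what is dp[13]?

2

after  coin     0     1     2     3     4     5     6     7     8     9    10    11    12    13    14    15    16
          3     1     0     0     1     0     0     1     0     0     1     0     0     1     0     0     1     0
          4     1     0     0     1     1     0     1     1     1     1     1     1     2     1     1     2     2
          7     1     0     0     1     1     0     1     2     1     1     2     2     2     2     3     3     3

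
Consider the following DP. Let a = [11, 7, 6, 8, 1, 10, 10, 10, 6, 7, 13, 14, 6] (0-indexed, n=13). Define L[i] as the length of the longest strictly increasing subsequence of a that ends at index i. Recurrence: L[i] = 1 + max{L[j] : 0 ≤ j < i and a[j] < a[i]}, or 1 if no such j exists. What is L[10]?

4

   i    0    1    2    3    4    5    6    7    8    9   10   11   12
a[i]   11    7    6    8    1   10   10   10    6    7   13   14    6
L[i]    1    1    1    2    1    3    3    3    2    3    4    5    2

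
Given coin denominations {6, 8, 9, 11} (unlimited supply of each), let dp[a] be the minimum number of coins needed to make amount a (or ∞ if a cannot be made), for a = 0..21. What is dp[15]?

 a  0  1  2  3  4  5  6  7  8  9 10 11 12 13 14 15 16 17 18 19 20 21
dp  0  -  -  -  -  -  1  -  1  1  -  1  2  -  2  2  2  2  2  2  2  3
(- denotes ∞ / unreachable)

2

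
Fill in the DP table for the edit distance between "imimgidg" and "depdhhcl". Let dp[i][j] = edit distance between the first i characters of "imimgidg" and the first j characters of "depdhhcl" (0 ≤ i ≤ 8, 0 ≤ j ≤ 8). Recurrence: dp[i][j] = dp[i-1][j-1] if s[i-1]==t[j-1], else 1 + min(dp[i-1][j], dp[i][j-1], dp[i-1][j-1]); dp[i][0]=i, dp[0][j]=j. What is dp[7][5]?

   ''  d  e  p  d  h  h  c  l
''  0  1  2  3  4  5  6  7  8
 i  1  1  2  3  4  5  6  7  8
 m  2  2  2  3  4  5  6  7  8
 i  3  3  3  3  4  5  6  7  8
 m  4  4  4  4  4  5  6  7  8
 g  5  5  5  5  5  5  6  7  8
 i  6  6  6  6  6  6  6  7  8
 d  7  6  7  7  6  7  7  7  8
 g  8  7  7  8  7  7  8  8  8

7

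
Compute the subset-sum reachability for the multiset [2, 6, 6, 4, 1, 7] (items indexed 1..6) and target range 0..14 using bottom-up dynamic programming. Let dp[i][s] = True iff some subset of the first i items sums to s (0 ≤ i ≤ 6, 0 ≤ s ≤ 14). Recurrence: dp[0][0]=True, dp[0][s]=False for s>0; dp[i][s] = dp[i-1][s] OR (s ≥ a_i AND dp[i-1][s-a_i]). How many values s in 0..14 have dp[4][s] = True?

i\s   0   1   2   3   4   5   6   7   8   9  10  11  12  13  14
  0   T   F   F   F   F   F   F   F   F   F   F   F   F   F   F
  1   T   F   T   F   F   F   F   F   F   F   F   F   F   F   F
  2   T   F   T   F   F   F   T   F   T   F   F   F   F   F   F
  3   T   F   T   F   F   F   T   F   T   F   F   F   T   F   T
  4   T   F   T   F   T   F   T   F   T   F   T   F   T   F   T
  5   T   T   T   T   T   T   T   T   T   T   T   T   T   T   T
  6   T   T   T   T   T   T   T   T   T   T   T   T   T   T   T

8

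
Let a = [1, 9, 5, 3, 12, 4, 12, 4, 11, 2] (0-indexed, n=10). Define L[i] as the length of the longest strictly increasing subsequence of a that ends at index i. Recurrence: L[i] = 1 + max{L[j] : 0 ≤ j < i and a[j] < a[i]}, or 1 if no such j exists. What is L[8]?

   i    0    1    2    3    4    5    6    7    8    9
a[i]    1    9    5    3   12    4   12    4   11    2
L[i]    1    2    2    2    3    3    4    3    4    2

4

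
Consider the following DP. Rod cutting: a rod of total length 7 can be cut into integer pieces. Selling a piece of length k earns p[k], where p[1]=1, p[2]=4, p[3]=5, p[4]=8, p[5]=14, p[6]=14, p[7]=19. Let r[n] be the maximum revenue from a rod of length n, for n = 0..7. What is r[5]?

   n    0    1    2    3    4    5    6    7
r[n]    0    1    4    5    8   14   15   19

14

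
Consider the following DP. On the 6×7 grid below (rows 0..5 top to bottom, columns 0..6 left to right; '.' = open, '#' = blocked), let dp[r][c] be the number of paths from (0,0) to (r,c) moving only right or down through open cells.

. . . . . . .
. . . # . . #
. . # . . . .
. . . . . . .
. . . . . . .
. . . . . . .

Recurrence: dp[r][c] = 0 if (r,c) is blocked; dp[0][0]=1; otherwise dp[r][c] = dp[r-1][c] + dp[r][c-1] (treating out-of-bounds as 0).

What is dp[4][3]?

r\c   0   1   2   3   4   5   6
  0   1   1   1   1   1   1   1
  1   1   2   3   0   1   2   0
  2   1   3   0   0   1   3   3
  3   1   4   4   4   5   8  11
  4   1   5   9  13  18  26  37
  5   1   6  15  28  46  72 109

13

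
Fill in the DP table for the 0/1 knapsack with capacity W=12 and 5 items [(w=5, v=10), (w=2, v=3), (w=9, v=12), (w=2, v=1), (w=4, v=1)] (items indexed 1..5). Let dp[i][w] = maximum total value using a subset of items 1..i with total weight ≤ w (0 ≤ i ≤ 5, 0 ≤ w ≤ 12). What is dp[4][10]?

i\w   0   1   2   3   4   5   6   7   8   9  10  11  12
  0   0   0   0   0   0   0   0   0   0   0   0   0   0
  1   0   0   0   0   0  10  10  10  10  10  10  10  10
  2   0   0   3   3   3  10  10  13  13  13  13  13  13
  3   0   0   3   3   3  10  10  13  13  13  13  15  15
  4   0   0   3   3   4  10  10  13  13  14  14  15  15
  5   0   0   3   3   4  10  10  13  13  14  14  15  15

14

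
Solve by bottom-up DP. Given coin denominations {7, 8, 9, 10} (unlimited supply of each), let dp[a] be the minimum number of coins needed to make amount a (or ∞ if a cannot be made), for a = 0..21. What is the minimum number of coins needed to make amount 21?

 a  0  1  2  3  4  5  6  7  8  9 10 11 12 13 14 15 16 17 18 19 20 21
dp  0  -  -  -  -  -  -  1  1  1  1  -  -  -  2  2  2  2  2  2  2  3
(- denotes ∞ / unreachable)

3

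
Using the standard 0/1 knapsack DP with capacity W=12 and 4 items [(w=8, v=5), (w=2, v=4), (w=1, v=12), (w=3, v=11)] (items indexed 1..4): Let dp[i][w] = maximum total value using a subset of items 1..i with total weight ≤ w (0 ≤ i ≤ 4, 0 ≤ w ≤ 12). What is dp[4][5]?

i\w   0   1   2   3   4   5   6   7   8   9  10  11  12
  0   0   0   0   0   0   0   0   0   0   0   0   0   0
  1   0   0   0   0   0   0   0   0   5   5   5   5   5
  2   0   0   4   4   4   4   4   4   5   5   9   9   9
  3   0  12  12  16  16  16  16  16  16  17  17  21  21
  4   0  12  12  16  23  23  27  27  27  27  27  27  28

23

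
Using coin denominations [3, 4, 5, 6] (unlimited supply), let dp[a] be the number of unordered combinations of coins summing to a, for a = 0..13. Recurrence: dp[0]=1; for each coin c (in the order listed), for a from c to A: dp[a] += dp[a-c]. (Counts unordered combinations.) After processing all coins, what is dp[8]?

after  coin     0     1     2     3     4     5     6     7     8     9    10    11    12    13
          3     1     0     0     1     0     0     1     0     0     1     0     0     1     0
          4     1     0     0     1     1     0     1     1     1     1     1     1     2     1
          5     1     0     0     1     1     1     1     1     2     2     2     2     3     3
          6     1     0     0     1     1     1     2     1     2     3     3     3     5     4

2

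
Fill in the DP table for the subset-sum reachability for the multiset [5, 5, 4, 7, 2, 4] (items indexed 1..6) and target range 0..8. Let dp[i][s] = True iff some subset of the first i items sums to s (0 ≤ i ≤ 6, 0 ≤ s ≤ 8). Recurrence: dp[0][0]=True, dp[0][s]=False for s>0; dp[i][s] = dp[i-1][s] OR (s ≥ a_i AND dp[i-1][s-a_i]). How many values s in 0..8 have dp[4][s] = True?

i\s   0   1   2   3   4   5   6   7   8
  0   T   F   F   F   F   F   F   F   F
  1   T   F   F   F   F   T   F   F   F
  2   T   F   F   F   F   T   F   F   F
  3   T   F   F   F   T   T   F   F   F
  4   T   F   F   F   T   T   F   T   F
  5   T   F   T   F   T   T   T   T   F
  6   T   F   T   F   T   T   T   T   T

4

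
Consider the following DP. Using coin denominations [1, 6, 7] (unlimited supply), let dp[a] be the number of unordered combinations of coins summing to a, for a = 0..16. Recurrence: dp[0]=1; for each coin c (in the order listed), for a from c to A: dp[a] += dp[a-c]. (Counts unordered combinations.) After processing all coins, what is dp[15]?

after  coin     0     1     2     3     4     5     6     7     8     9    10    11    12    13    14    15    16
          1     1     1     1     1     1     1     1     1     1     1     1     1     1     1     1     1     1
          6     1     1     1     1     1     1     2     2     2     2     2     2     3     3     3     3     3
          7     1     1     1     1     1     1     2     3     3     3     3     3     4     5     6     6     6

6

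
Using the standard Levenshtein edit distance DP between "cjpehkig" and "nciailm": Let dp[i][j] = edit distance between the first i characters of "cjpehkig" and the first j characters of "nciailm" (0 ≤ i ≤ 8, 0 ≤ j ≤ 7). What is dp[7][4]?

   ''  n  c  i  a  i  l  m
''  0  1  2  3  4  5  6  7
 c  1  1  1  2  3  4  5  6
 j  2  2  2  2  3  4  5  6
 p  3  3  3  3  3  4  5  6
 e  4  4  4  4  4  4  5  6
 h  5  5  5  5  5  5  5  6
 k  6  6  6  6  6  6  6  6
 i  7  7  7  6  7  6  7  7
 g  8  8  8  7  7  7  7  8

7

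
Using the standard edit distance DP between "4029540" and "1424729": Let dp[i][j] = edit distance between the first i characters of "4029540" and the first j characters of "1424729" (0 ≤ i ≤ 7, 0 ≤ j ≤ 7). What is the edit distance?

   ''  1  4  2  4  7  2  9
''  0  1  2  3  4  5  6  7
 4  1  1  1  2  3  4  5  6
 0  2  2  2  2  3  4  5  6
 2  3  3  3  2  3  4  4  5
 9  4  4  4  3  3  4  5  4
 5  5  5  5  4  4  4  5  5
 4  6  6  5  5  4  5  5  6
 0  7  7  6  6  5  5  6  6

6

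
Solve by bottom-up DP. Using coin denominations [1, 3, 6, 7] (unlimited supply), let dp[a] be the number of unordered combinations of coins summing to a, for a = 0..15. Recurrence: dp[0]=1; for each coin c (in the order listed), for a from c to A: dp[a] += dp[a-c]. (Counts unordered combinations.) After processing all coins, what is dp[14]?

14

after  coin     0     1     2     3     4     5     6     7     8     9    10    11    12    13    14    15
          1     1     1     1     1     1     1     1     1     1     1     1     1     1     1     1     1
          3     1     1     1     2     2     2     3     3     3     4     4     4     5     5     5     6
          6     1     1     1     2     2     2     4     4     4     6     6     6     9     9     9    12
          7     1     1     1     2     2     2     4     5     5     7     8     8    11    13    14    17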